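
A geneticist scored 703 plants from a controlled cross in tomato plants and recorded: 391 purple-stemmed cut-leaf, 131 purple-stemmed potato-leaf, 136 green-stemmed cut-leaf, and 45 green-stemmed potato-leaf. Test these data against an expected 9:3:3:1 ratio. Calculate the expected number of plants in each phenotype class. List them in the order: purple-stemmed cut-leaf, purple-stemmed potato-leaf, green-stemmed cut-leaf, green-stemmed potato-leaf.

Expected counts for N = 703 under a 9:3:3:1 ratio (total parts = 16):
  purple-stemmed cut-leaf: 703 × 9/16 = 395.4375
  purple-stemmed potato-leaf: 703 × 3/16 = 131.8125
  green-stemmed cut-leaf: 703 × 3/16 = 131.8125
  green-stemmed potato-leaf: 703 × 1/16 = 43.9375

395.4375, 131.8125, 131.8125, 43.9375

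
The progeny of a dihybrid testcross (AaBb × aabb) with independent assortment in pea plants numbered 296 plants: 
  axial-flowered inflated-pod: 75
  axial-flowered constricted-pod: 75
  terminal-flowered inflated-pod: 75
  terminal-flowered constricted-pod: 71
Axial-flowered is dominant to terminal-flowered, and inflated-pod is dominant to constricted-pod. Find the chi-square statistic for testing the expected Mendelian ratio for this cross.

A dihybrid testcross with independent assortment gives a 1:1:1:1 ratio.
Under the 1:1:1:1 hypothesis (Σ ratio = 4, N = 296):
  axial-flowered inflated-pod: 296 × 1/4 = 74
  axial-flowered constricted-pod: 296 × 1/4 = 74
  terminal-flowered inflated-pod: 296 × 1/4 = 74
  terminal-flowered constricted-pod: 296 × 1/4 = 74
χ² = Σ (O − E)² / E
  axial-flowered inflated-pod: (75 − 74)² / 74 = 0.0135
  axial-flowered constricted-pod: (75 − 74)² / 74 = 0.0135
  terminal-flowered inflated-pod: (75 − 74)² / 74 = 0.0135
  terminal-flowered constricted-pod: (71 − 74)² / 74 = 0.1216
χ² = 0.0135 + 0.0135 + 0.0135 + 0.1216 = 0.1621 ≈ 0.162

0.162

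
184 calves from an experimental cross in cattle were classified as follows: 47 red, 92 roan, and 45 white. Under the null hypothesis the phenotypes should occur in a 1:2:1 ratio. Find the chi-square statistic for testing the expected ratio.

0.043

Total ratio parts = 4. Expected numbers out of 184:
  red: 184 × 1/4 = 46
  roan: 184 × 2/4 = 92
  white: 184 × 1/4 = 46
χ² = Σ (O − E)² / E
  red: (47 − 46)² / 46 = 0.0217
  roan: (92 − 92)² / 92 = 0.0000
  white: (45 − 46)² / 46 = 0.0217
χ² = 0.0217 + 0.0000 + 0.0217 = 0.0434 ≈ 0.043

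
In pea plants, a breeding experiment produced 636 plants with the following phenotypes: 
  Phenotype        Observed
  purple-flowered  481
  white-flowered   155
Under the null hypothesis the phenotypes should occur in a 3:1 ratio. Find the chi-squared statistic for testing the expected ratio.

Expected counts for N = 636 under a 3:1 ratio (total parts = 4):
  purple-flowered: 636 × 3/4 = 477
  white-flowered: 636 × 1/4 = 159
χ² = Σ (O − E)² / E
  purple-flowered: (481 − 477)² / 477 = 0.0335
  white-flowered: (155 − 159)² / 159 = 0.1006
χ² = 0.0335 + 0.1006 = 0.1341 ≈ 0.134

0.134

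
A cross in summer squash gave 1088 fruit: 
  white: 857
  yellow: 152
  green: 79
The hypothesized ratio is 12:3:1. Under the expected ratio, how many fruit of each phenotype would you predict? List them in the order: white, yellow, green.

816, 204, 68

Total ratio parts = 16. Expected numbers out of 1088:
  white: 1088 × 12/16 = 816
  yellow: 1088 × 3/16 = 204
  green: 1088 × 1/16 = 68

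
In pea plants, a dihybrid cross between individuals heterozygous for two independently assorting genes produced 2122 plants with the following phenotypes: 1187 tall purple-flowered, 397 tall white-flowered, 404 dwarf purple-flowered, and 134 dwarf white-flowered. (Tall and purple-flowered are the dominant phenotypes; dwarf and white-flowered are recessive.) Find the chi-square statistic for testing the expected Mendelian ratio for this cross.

0.147

A dihybrid F₂ with independent assortment and complete dominance at both loci gives a 9:3:3:1 phenotypic ratio.
Expected counts for N = 2122 under a 9:3:3:1 ratio (total parts = 16):
  tall purple-flowered: 2122 × 9/16 = 1193.625
  tall white-flowered: 2122 × 3/16 = 397.875
  dwarf purple-flowered: 2122 × 3/16 = 397.875
  dwarf white-flowered: 2122 × 1/16 = 132.625
χ² = Σ (O − E)² / E
  tall purple-flowered: (1187 − 1193.625)² / 1193.625 = 0.0368
  tall white-flowered: (397 − 397.875)² / 397.875 = 0.0019
  dwarf purple-flowered: (404 − 397.875)² / 397.875 = 0.0943
  dwarf white-flowered: (134 − 132.625)² / 132.625 = 0.0143
χ² = 0.0368 + 0.0019 + 0.0943 + 0.0143 = 0.1473 ≈ 0.147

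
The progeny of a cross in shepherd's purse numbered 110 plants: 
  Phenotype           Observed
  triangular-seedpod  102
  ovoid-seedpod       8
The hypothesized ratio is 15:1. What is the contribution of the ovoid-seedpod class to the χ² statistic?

The 15:1 ratio has 16 parts, so with N = 110 the expected counts are:
  triangular-seedpod: 110 × 15/16 = 103.125
  ovoid-seedpod: 110 × 1/16 = 6.875
Contribution of ovoid-seedpod: (8 − 6.875)² / 6.875 = 0.1841

0.184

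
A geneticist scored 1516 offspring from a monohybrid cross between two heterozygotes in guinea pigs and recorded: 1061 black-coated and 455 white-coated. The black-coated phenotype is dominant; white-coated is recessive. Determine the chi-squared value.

20.320

For a monohybrid cross between heterozygotes with complete dominance, the expected phenotypic ratio is 3:1.
Total ratio parts = 4. Expected numbers out of 1516:
  black-coated: 1516 × 3/4 = 1137
  white-coated: 1516 × 1/4 = 379
χ² = Σ (O − E)² / E
  black-coated: (1061 − 1137)² / 1137 = 5.0800
  white-coated: (455 − 379)² / 379 = 15.2401
χ² = 5.0800 + 15.2401 = 20.3201 ≈ 20.320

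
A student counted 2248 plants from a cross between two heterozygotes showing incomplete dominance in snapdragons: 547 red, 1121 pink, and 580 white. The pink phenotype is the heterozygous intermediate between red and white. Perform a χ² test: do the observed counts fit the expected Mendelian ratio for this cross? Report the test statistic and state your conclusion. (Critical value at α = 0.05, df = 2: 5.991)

0.985; consistent

With incomplete dominance, a heterozygote × heterozygote cross gives a 1:2:1 phenotypic ratio.
Total ratio parts = 4. Expected numbers out of 2248:
  red: 2248 × 1/4 = 562
  pink: 2248 × 2/4 = 1124
  white: 2248 × 1/4 = 562
χ² = Σ (O − E)² / E
  red: (547 − 562)² / 562 = 0.4004
  pink: (1121 − 1124)² / 1124 = 0.0080
  white: (580 − 562)² / 562 = 0.5765
χ² = 0.4004 + 0.0080 + 0.5765 = 0.9849 ≈ 0.985
Degrees of freedom = 3 − 1 = 2; critical value at α = 0.05 is 5.991.
Since 0.985 < 5.991, we fail to reject the null hypothesis — the data are consistent with the 1:2:1 ratio.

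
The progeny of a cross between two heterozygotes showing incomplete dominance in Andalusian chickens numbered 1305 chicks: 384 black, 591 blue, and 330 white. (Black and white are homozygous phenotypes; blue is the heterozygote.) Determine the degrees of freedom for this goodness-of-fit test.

With incomplete dominance, a heterozygote × heterozygote cross gives a 1:2:1 phenotypic ratio.
A goodness-of-fit test with 3 phenotype classes has df = 3 − 1 = 2.

2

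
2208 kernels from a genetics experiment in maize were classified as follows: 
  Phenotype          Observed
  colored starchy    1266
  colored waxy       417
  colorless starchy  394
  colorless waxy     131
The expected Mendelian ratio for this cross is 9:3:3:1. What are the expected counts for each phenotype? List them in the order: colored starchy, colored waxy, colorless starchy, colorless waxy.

1242, 414, 414, 138

The 9:3:3:1 ratio has 16 parts, so with N = 2208 the expected counts are:
  colored starchy: 2208 × 9/16 = 1242
  colored waxy: 2208 × 3/16 = 414
  colorless starchy: 2208 × 3/16 = 414
  colorless waxy: 2208 × 1/16 = 138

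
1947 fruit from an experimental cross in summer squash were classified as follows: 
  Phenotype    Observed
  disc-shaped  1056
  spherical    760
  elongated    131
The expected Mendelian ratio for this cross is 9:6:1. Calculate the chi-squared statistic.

3.337

Total ratio parts = 16. Expected numbers out of 1947:
  disc-shaped: 1947 × 9/16 = 1095.1875
  spherical: 1947 × 6/16 = 730.125
  elongated: 1947 × 1/16 = 121.6875
χ² = Σ (O − E)² / E
  disc-shaped: (1056 − 1095.1875)² / 1095.1875 = 1.4022
  spherical: (760 − 730.125)² / 730.125 = 1.2224
  elongated: (131 − 121.6875)² / 121.6875 = 0.7127
χ² = 1.4022 + 1.2224 + 0.7127 = 3.3373 ≈ 3.337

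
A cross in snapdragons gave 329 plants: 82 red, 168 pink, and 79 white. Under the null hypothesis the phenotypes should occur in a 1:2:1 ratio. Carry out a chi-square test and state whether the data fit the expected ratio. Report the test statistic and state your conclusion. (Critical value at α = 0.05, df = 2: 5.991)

Under the 1:2:1 hypothesis (Σ ratio = 4, N = 329):
  red: 329 × 1/4 = 82.25
  pink: 329 × 2/4 = 164.5
  white: 329 × 1/4 = 82.25
χ² = Σ (O − E)² / E
  red: (82 − 82.25)² / 82.25 = 0.0008
  pink: (168 − 164.5)² / 164.5 = 0.0745
  white: (79 − 82.25)² / 82.25 = 0.1284
χ² = 0.0008 + 0.0745 + 0.1284 = 0.2037 ≈ 0.204
Degrees of freedom = 3 − 1 = 2; critical value at α = 0.05 is 5.991.
Since 0.204 < 5.991, we fail to reject the null hypothesis — the data are consistent with the 1:2:1 ratio.

0.204; consistent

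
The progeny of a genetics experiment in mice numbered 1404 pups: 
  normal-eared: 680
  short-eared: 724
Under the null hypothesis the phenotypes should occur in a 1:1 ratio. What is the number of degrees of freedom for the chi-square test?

A goodness-of-fit test with 2 phenotype classes has df = 2 − 1 = 1.

1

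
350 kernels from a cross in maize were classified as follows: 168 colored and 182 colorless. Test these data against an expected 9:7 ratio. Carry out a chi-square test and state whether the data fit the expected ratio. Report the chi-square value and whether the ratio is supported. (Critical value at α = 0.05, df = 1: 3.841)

9.680; not consistent

Expected counts for N = 350 under a 9:7 ratio (total parts = 16):
  colored: 350 × 9/16 = 196.875
  colorless: 350 × 7/16 = 153.125
χ² = Σ (O − E)² / E
  colored: (168 − 196.875)² / 196.875 = 4.2350
  colorless: (182 − 153.125)² / 153.125 = 5.4450
χ² = 4.2350 + 5.4450 = 9.680
Degrees of freedom = 2 − 1 = 1; critical value at α = 0.05 is 3.841.
Since 9.680 > 3.841, we reject the null hypothesis — the data do not fit the 9:7 ratio.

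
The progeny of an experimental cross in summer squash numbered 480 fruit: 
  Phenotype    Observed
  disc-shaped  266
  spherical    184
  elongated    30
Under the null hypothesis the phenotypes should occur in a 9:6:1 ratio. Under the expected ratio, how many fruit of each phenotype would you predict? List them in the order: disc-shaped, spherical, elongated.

Expected counts for N = 480 under a 9:6:1 ratio (total parts = 16):
  disc-shaped: 480 × 9/16 = 270
  spherical: 480 × 6/16 = 180
  elongated: 480 × 1/16 = 30

270, 180, 30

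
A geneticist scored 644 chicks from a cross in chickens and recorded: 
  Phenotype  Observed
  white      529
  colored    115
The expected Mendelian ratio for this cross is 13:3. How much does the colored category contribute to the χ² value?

Under the 13:3 hypothesis (Σ ratio = 16, N = 644):
  white: 644 × 13/16 = 523.25
  colored: 644 × 3/16 = 120.75
Contribution of colored: (115 − 120.75)² / 120.75 = 0.2738

0.274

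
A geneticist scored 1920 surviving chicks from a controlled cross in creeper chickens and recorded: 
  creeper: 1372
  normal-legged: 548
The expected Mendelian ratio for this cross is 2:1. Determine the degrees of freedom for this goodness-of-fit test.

A goodness-of-fit test with 2 phenotype classes has df = 2 − 1 = 1.

1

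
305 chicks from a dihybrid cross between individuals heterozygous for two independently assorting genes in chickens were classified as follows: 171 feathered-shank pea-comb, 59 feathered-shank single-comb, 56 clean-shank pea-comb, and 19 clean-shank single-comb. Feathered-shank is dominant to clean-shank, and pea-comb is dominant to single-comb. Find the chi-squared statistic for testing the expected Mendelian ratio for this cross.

A dihybrid F₂ with independent assortment and complete dominance at both loci gives a 9:3:3:1 phenotypic ratio.
Total ratio parts = 16. Expected numbers out of 305:
  feathered-shank pea-comb: 305 × 9/16 = 171.5625
  feathered-shank single-comb: 305 × 3/16 = 57.1875
  clean-shank pea-comb: 305 × 3/16 = 57.1875
  clean-shank single-comb: 305 × 1/16 = 19.0625
χ² = Σ (O − E)² / E
  feathered-shank pea-comb: (171 − 171.5625)² / 171.5625 = 0.0018
  feathered-shank single-comb: (59 − 57.1875)² / 57.1875 = 0.0574
  clean-shank pea-comb: (56 − 57.1875)² / 57.1875 = 0.0247
  clean-shank single-comb: (19 − 19.0625)² / 19.0625 = 0.0002
χ² = 0.0018 + 0.0574 + 0.0247 + 0.0002 = 0.0841 ≈ 0.084

0.084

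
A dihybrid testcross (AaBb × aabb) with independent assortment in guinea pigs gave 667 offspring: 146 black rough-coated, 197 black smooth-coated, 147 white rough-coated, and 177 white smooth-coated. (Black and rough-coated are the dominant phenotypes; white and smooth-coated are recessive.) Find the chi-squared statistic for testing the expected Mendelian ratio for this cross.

A dihybrid testcross with independent assortment gives a 1:1:1:1 ratio.
The 1:1:1:1 ratio has 4 parts, so with N = 667 the expected counts are:
  black rough-coated: 667 × 1/4 = 166.75
  black smooth-coated: 667 × 1/4 = 166.75
  white rough-coated: 667 × 1/4 = 166.75
  white smooth-coated: 667 × 1/4 = 166.75
χ² = Σ (O − E)² / E
  black rough-coated: (146 − 166.75)² / 166.75 = 2.5821
  black smooth-coated: (197 − 166.75)² / 166.75 = 5.4876
  white rough-coated: (147 − 166.75)² / 166.75 = 2.3392
  white smooth-coated: (177 − 166.75)² / 166.75 = 0.6301
χ² = 2.5821 + 5.4876 + 2.3392 + 0.6301 = 11.039

11.039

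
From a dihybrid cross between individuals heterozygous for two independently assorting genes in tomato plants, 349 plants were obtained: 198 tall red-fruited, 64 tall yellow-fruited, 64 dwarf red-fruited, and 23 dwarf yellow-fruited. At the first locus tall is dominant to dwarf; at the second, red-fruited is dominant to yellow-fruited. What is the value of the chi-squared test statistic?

A dihybrid F₂ with independent assortment and complete dominance at both loci gives a 9:3:3:1 phenotypic ratio.
The 9:3:3:1 ratio has 16 parts, so with N = 349 the expected counts are:
  tall red-fruited: 349 × 9/16 = 196.3125
  tall yellow-fruited: 349 × 3/16 = 65.4375
  dwarf red-fruited: 349 × 3/16 = 65.4375
  dwarf yellow-fruited: 349 × 1/16 = 21.8125
χ² = Σ (O − E)² / E
  tall red-fruited: (198 − 196.3125)² / 196.3125 = 0.0145
  tall yellow-fruited: (64 − 65.4375)² / 65.4375 = 0.0316
  dwarf red-fruited: (64 − 65.4375)² / 65.4375 = 0.0316
  dwarf yellow-fruited: (23 − 21.8125)² / 21.8125 = 0.0646
χ² = 0.0145 + 0.0316 + 0.0316 + 0.0646 = 0.1423 ≈ 0.142

0.142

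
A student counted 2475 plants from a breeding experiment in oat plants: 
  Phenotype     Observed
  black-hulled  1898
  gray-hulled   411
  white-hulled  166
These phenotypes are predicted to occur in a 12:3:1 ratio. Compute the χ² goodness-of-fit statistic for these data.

7.834

Total ratio parts = 16. Expected numbers out of 2475:
  black-hulled: 2475 × 12/16 = 1856.25
  gray-hulled: 2475 × 3/16 = 464.0625
  white-hulled: 2475 × 1/16 = 154.6875
χ² = Σ (O − E)² / E
  black-hulled: (1898 − 1856.25)² / 1856.25 = 0.9390
  gray-hulled: (411 − 464.0625)² / 464.0625 = 6.0673
  white-hulled: (166 − 154.6875)² / 154.6875 = 0.8273
χ² = 0.9390 + 6.0673 + 0.8273 = 7.8336 ≈ 7.834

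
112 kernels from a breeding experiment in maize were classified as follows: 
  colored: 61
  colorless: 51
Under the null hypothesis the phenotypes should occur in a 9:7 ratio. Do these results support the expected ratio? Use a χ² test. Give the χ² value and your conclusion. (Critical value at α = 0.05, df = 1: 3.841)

Expected counts for N = 112 under a 9:7 ratio (total parts = 16):
  colored: 112 × 9/16 = 63
  colorless: 112 × 7/16 = 49
χ² = Σ (O − E)² / E
  colored: (61 − 63)² / 63 = 0.0635
  colorless: (51 − 49)² / 49 = 0.0816
χ² = 0.0635 + 0.0816 = 0.1451 ≈ 0.145
Degrees of freedom = 2 − 1 = 1; critical value at α = 0.05 is 3.841.
Since 0.145 < 3.841, we fail to reject the null hypothesis — the data are consistent with the 9:7 ratio.

0.145; consistent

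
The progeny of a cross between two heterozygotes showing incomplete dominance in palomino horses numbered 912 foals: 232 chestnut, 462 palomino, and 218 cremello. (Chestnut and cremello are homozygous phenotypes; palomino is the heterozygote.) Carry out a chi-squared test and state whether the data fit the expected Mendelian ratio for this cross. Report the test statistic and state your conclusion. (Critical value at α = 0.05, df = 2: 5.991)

With incomplete dominance, a heterozygote × heterozygote cross gives a 1:2:1 phenotypic ratio.
The 1:2:1 ratio has 4 parts, so with N = 912 the expected counts are:
  chestnut: 912 × 1/4 = 228
  palomino: 912 × 2/4 = 456
  cremello: 912 × 1/4 = 228
χ² = Σ (O − E)² / E
  chestnut: (232 − 228)² / 228 = 0.0702
  palomino: (462 − 456)² / 456 = 0.0789
  cremello: (218 − 228)² / 228 = 0.4386
χ² = 0.0702 + 0.0789 + 0.4386 = 0.5877 ≈ 0.588
Degrees of freedom = 3 − 1 = 2; critical value at α = 0.05 is 5.991.
Since 0.588 < 5.991, we fail to reject the null hypothesis — the data are consistent with the 1:2:1 ratio.

0.588; consistent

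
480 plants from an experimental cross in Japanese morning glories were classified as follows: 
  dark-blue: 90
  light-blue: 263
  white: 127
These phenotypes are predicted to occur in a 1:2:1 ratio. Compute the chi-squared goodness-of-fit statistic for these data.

Under the 1:2:1 hypothesis (Σ ratio = 4, N = 480):
  dark-blue: 480 × 1/4 = 120
  light-blue: 480 × 2/4 = 240
  white: 480 × 1/4 = 120
χ² = Σ (O − E)² / E
  dark-blue: (90 − 120)² / 120 = 7.5000
  light-blue: (263 − 240)² / 240 = 2.2042
  white: (127 − 120)² / 120 = 0.4083
χ² = 7.5000 + 2.2042 + 0.4083 = 10.1125 ≈ 10.113

10.113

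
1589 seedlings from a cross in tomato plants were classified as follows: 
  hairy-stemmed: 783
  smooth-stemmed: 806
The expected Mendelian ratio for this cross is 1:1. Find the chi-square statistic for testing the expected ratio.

Under the 1:1 hypothesis (Σ ratio = 2, N = 1589):
  hairy-stemmed: 1589 × 1/2 = 794.5
  smooth-stemmed: 1589 × 1/2 = 794.5
χ² = Σ (O − E)² / E
  hairy-stemmed: (783 − 794.5)² / 794.5 = 0.1665
  smooth-stemmed: (806 − 794.5)² / 794.5 = 0.1665
χ² = 0.1665 + 0.1665 = 0.333

0.333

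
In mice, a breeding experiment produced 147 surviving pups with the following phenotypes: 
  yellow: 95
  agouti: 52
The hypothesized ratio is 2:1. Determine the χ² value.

0.276

Under the 2:1 hypothesis (Σ ratio = 3, N = 147):
  yellow: 147 × 2/3 = 98
  agouti: 147 × 1/3 = 49
χ² = Σ (O − E)² / E
  yellow: (95 − 98)² / 98 = 0.0918
  agouti: (52 − 49)² / 49 = 0.1837
χ² = 0.0918 + 0.1837 = 0.2755 ≈ 0.276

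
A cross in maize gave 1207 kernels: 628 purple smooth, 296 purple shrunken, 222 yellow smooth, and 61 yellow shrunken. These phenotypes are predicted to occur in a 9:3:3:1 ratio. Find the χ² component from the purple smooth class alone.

Under the 9:3:3:1 hypothesis (Σ ratio = 16, N = 1207):
  purple smooth: 1207 × 9/16 = 678.9375
  purple shrunken: 1207 × 3/16 = 226.3125
  yellow smooth: 1207 × 3/16 = 226.3125
  yellow shrunken: 1207 × 1/16 = 75.4375
Contribution of purple smooth: (628 − 678.9375)² / 678.9375 = 3.8216

3.822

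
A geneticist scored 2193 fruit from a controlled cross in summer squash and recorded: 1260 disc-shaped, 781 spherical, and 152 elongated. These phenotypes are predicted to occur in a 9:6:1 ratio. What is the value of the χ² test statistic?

Expected counts for N = 2193 under a 9:6:1 ratio (total parts = 16):
  disc-shaped: 2193 × 9/16 = 1233.5625
  spherical: 2193 × 6/16 = 822.375
  elongated: 2193 × 1/16 = 137.0625
χ² = Σ (O − E)² / E
  disc-shaped: (1260 − 1233.5625)² / 1233.5625 = 0.5666
  spherical: (781 − 822.375)² / 822.375 = 2.0816
  elongated: (152 − 137.0625)² / 137.0625 = 1.6279
χ² = 0.5666 + 2.0816 + 1.6279 = 4.2761 ≈ 4.276

4.276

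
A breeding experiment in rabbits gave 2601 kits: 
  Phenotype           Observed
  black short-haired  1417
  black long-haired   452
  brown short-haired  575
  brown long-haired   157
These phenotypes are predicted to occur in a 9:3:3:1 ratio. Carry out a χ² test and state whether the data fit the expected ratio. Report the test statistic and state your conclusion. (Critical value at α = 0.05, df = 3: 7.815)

Under the 9:3:3:1 hypothesis (Σ ratio = 16, N = 2601):
  black short-haired: 2601 × 9/16 = 1463.0625
  black long-haired: 2601 × 3/16 = 487.6875
  brown short-haired: 2601 × 3/16 = 487.6875
  brown long-haired: 2601 × 1/16 = 162.5625
χ² = Σ (O − E)² / E
  black short-haired: (1417 − 1463.0625)² / 1463.0625 = 1.4502
  black long-haired: (452 − 487.6875)² / 487.6875 = 2.6115
  brown short-haired: (575 − 487.6875)² / 487.6875 = 15.6319
  brown long-haired: (157 − 162.5625)² / 162.5625 = 0.1903
χ² = 1.4502 + 2.6115 + 15.6319 + 0.1903 = 19.8839 ≈ 19.884
Degrees of freedom = 4 − 1 = 3; critical value at α = 0.05 is 7.815.
Since 19.884 > 7.815, we reject the null hypothesis — the data do not fit the 9:3:3:1 ratio.

19.884; not consistent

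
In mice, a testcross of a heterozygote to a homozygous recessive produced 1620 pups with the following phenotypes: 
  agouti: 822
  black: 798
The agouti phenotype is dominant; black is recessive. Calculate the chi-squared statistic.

A testcross of a heterozygote (Aa × aa) gives a 1:1 phenotypic ratio.
Under the 1:1 hypothesis (Σ ratio = 2, N = 1620):
  agouti: 1620 × 1/2 = 810
  black: 1620 × 1/2 = 810
χ² = Σ (O − E)² / E
  agouti: (822 − 810)² / 810 = 0.1778
  black: (798 − 810)² / 810 = 0.1778
χ² = 0.1778 + 0.1778 = 0.3556 ≈ 0.356

0.356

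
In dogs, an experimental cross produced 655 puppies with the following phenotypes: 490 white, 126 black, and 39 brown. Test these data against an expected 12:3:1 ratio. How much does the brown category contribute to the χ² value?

Expected counts for N = 655 under a 12:3:1 ratio (total parts = 16):
  white: 655 × 12/16 = 491.25
  black: 655 × 3/16 = 122.8125
  brown: 655 × 1/16 = 40.9375
Contribution of brown: (39 − 40.9375)² / 40.9375 = 0.0917

0.092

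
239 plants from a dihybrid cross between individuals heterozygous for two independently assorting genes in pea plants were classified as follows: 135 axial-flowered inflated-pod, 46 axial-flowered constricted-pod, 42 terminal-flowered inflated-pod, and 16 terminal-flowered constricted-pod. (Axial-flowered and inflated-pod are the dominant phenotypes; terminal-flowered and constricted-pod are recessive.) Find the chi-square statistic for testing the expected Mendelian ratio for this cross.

A dihybrid F₂ with independent assortment and complete dominance at both loci gives a 9:3:3:1 phenotypic ratio.
The 9:3:3:1 ratio has 16 parts, so with N = 239 the expected counts are:
  axial-flowered inflated-pod: 239 × 9/16 = 134.4375
  axial-flowered constricted-pod: 239 × 3/16 = 44.8125
  terminal-flowered inflated-pod: 239 × 3/16 = 44.8125
  terminal-flowered constricted-pod: 239 × 1/16 = 14.9375
χ² = Σ (O − E)² / E
  axial-flowered inflated-pod: (135 − 134.4375)² / 134.4375 = 0.0024
  axial-flowered constricted-pod: (46 − 44.8125)² / 44.8125 = 0.0315
  terminal-flowered inflated-pod: (42 − 44.8125)² / 44.8125 = 0.1765
  terminal-flowered constricted-pod: (16 − 14.9375)² / 14.9375 = 0.0756
χ² = 0.0024 + 0.0315 + 0.1765 + 0.0756 = 0.286

0.286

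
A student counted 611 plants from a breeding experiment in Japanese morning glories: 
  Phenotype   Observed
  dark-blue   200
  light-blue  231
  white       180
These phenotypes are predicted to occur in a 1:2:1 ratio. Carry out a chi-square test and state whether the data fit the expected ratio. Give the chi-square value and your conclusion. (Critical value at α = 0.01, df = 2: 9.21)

37.645; not consistent

The 1:2:1 ratio has 4 parts, so with N = 611 the expected counts are:
  dark-blue: 611 × 1/4 = 152.75
  light-blue: 611 × 2/4 = 305.5
  white: 611 × 1/4 = 152.75
χ² = Σ (O − E)² / E
  dark-blue: (200 − 152.75)² / 152.75 = 14.6158
  light-blue: (231 − 305.5)² / 305.5 = 18.1678
  white: (180 − 152.75)² / 152.75 = 4.8613
χ² = 14.6158 + 18.1678 + 4.8613 = 37.6449 ≈ 37.645
Degrees of freedom = 3 − 1 = 2; critical value at α = 0.01 is 9.21.
Since 37.645 > 9.21, we reject the null hypothesis — the data do not fit the 1:2:1 ratio.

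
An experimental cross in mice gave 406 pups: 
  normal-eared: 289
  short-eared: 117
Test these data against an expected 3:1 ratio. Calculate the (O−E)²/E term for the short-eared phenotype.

Expected counts for N = 406 under a 3:1 ratio (total parts = 4):
  normal-eared: 406 × 3/4 = 304.5
  short-eared: 406 × 1/4 = 101.5
Contribution of short-eared: (117 − 101.5)² / 101.5 = 2.3670

2.367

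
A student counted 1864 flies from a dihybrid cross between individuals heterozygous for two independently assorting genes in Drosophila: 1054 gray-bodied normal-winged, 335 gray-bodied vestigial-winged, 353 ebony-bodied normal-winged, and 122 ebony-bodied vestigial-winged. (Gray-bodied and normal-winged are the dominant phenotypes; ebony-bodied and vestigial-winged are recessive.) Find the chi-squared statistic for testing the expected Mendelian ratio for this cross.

0.925

A dihybrid F₂ with independent assortment and complete dominance at both loci gives a 9:3:3:1 phenotypic ratio.
Total ratio parts = 16. Expected numbers out of 1864:
  gray-bodied normal-winged: 1864 × 9/16 = 1048.5
  gray-bodied vestigial-winged: 1864 × 3/16 = 349.5
  ebony-bodied normal-winged: 1864 × 3/16 = 349.5
  ebony-bodied vestigial-winged: 1864 × 1/16 = 116.5
χ² = Σ (O − E)² / E
  gray-bodied normal-winged: (1054 − 1048.5)² / 1048.5 = 0.0289
  gray-bodied vestigial-winged: (335 − 349.5)² / 349.5 = 0.6016
  ebony-bodied normal-winged: (353 − 349.5)² / 349.5 = 0.0351
  ebony-bodied vestigial-winged: (122 − 116.5)² / 116.5 = 0.2597
χ² = 0.0289 + 0.6016 + 0.0351 + 0.2597 = 0.9253 ≈ 0.925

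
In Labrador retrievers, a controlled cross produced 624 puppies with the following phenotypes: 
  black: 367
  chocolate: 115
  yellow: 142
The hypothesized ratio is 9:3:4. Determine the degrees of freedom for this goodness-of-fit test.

A goodness-of-fit test with 3 phenotype classes has df = 3 − 1 = 2.

2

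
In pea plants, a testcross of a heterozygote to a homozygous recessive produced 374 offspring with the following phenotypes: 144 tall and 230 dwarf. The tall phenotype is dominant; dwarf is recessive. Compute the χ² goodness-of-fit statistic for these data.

19.775

A testcross of a heterozygote (Aa × aa) gives a 1:1 phenotypic ratio.
Total ratio parts = 2. Expected numbers out of 374:
  tall: 374 × 1/2 = 187
  dwarf: 374 × 1/2 = 187
χ² = Σ (O − E)² / E
  tall: (144 − 187)² / 187 = 9.8877
  dwarf: (230 − 187)² / 187 = 9.8877
χ² = 9.8877 + 9.8877 = 19.7754 ≈ 19.775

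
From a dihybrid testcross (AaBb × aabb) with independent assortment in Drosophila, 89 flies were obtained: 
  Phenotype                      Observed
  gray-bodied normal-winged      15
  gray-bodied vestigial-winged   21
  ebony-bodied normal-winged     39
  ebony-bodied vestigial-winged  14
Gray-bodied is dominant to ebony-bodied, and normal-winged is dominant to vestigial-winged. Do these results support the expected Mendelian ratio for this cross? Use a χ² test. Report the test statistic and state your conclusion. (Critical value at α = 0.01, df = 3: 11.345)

18.101; not consistent

A dihybrid testcross with independent assortment gives a 1:1:1:1 ratio.
Total ratio parts = 4. Expected numbers out of 89:
  gray-bodied normal-winged: 89 × 1/4 = 22.25
  gray-bodied vestigial-winged: 89 × 1/4 = 22.25
  ebony-bodied normal-winged: 89 × 1/4 = 22.25
  ebony-bodied vestigial-winged: 89 × 1/4 = 22.25
χ² = Σ (O − E)² / E
  gray-bodied normal-winged: (15 − 22.25)² / 22.25 = 2.3624
  gray-bodied vestigial-winged: (21 − 22.25)² / 22.25 = 0.0702
  ebony-bodied normal-winged: (39 − 22.25)² / 22.25 = 12.6096
  ebony-bodied vestigial-winged: (14 − 22.25)² / 22.25 = 3.0590
χ² = 2.3624 + 0.0702 + 12.6096 + 3.0590 = 18.1012 ≈ 18.101
Degrees of freedom = 4 − 1 = 3; critical value at α = 0.01 is 11.345.
Since 18.101 > 11.345, we reject the null hypothesis — the data do not fit the 1:1:1:1 ratio.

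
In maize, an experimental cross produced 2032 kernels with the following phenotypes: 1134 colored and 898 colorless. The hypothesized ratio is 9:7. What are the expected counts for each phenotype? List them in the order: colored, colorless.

The 9:7 ratio has 16 parts, so with N = 2032 the expected counts are:
  colored: 2032 × 9/16 = 1143
  colorless: 2032 × 7/16 = 889

1143, 889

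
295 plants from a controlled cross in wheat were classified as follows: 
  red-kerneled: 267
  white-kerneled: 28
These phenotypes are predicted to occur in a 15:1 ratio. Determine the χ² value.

5.290

The 15:1 ratio has 16 parts, so with N = 295 the expected counts are:
  red-kerneled: 295 × 15/16 = 276.5625
  white-kerneled: 295 × 1/16 = 18.4375
χ² = Σ (O − E)² / E
  red-kerneled: (267 − 276.5625)² / 276.5625 = 0.3306
  white-kerneled: (28 − 18.4375)² / 18.4375 = 4.9595
χ² = 0.3306 + 4.9595 = 5.2901 ≈ 5.290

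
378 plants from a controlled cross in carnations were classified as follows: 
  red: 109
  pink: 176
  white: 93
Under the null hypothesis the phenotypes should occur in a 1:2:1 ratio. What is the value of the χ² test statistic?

3.143

Total ratio parts = 4. Expected numbers out of 378:
  red: 378 × 1/4 = 94.5
  pink: 378 × 2/4 = 189
  white: 378 × 1/4 = 94.5
χ² = Σ (O − E)² / E
  red: (109 − 94.5)² / 94.5 = 2.2249
  pink: (176 − 189)² / 189 = 0.8942
  white: (93 − 94.5)² / 94.5 = 0.0238
χ² = 2.2249 + 0.8942 + 0.0238 = 3.1429 ≈ 3.143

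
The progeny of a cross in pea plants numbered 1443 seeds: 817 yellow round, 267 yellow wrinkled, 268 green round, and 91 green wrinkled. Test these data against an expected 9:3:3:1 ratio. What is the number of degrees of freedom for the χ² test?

A goodness-of-fit test with 4 phenotype classes has df = 4 − 1 = 3.

3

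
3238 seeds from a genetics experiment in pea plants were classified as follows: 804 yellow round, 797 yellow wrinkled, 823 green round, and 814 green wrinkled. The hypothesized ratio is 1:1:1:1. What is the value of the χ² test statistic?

Expected counts for N = 3238 under a 1:1:1:1 ratio (total parts = 4):
  yellow round: 3238 × 1/4 = 809.5
  yellow wrinkled: 3238 × 1/4 = 809.5
  green round: 3238 × 1/4 = 809.5
  green wrinkled: 3238 × 1/4 = 809.5
χ² = Σ (O − E)² / E
  yellow round: (804 − 809.5)² / 809.5 = 0.0374
  yellow wrinkled: (797 − 809.5)² / 809.5 = 0.1930
  green round: (823 − 809.5)² / 809.5 = 0.2251
  green wrinkled: (814 − 809.5)² / 809.5 = 0.0250
χ² = 0.0374 + 0.1930 + 0.2251 + 0.0250 = 0.4805 ≈ 0.481

0.481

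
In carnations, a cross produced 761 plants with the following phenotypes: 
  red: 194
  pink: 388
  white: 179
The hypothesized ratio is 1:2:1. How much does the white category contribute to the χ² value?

0.665

The 1:2:1 ratio has 4 parts, so with N = 761 the expected counts are:
  red: 761 × 1/4 = 190.25
  pink: 761 × 2/4 = 380.5
  white: 761 × 1/4 = 190.25
Contribution of white: (179 − 190.25)² / 190.25 = 0.6652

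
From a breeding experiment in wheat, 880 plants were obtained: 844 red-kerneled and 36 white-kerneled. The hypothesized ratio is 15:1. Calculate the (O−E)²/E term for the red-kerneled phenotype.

0.438

The 15:1 ratio has 16 parts, so with N = 880 the expected counts are:
  red-kerneled: 880 × 15/16 = 825
  white-kerneled: 880 × 1/16 = 55
Contribution of red-kerneled: (844 − 825)² / 825 = 0.4376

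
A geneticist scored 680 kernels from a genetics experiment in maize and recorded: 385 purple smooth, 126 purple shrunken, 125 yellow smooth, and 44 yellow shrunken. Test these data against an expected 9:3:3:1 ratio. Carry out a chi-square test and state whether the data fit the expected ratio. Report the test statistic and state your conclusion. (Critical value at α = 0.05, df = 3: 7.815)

Under the 9:3:3:1 hypothesis (Σ ratio = 16, N = 680):
  purple smooth: 680 × 9/16 = 382.5
  purple shrunken: 680 × 3/16 = 127.5
  yellow smooth: 680 × 3/16 = 127.5
  yellow shrunken: 680 × 1/16 = 42.5
χ² = Σ (O − E)² / E
  purple smooth: (385 − 382.5)² / 382.5 = 0.0163
  purple shrunken: (126 − 127.5)² / 127.5 = 0.0176
  yellow smooth: (125 − 127.5)² / 127.5 = 0.0490
  yellow shrunken: (44 − 42.5)² / 42.5 = 0.0529
χ² = 0.0163 + 0.0176 + 0.0490 + 0.0529 = 0.1358 ≈ 0.136
Degrees of freedom = 4 − 1 = 3; critical value at α = 0.05 is 7.815.
Since 0.136 < 7.815, we fail to reject the null hypothesis — the data are consistent with the 9:3:3:1 ratio.

0.136; consistent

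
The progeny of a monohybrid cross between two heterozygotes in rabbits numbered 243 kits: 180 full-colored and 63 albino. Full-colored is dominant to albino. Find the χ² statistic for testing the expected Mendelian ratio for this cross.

For a monohybrid cross between heterozygotes with complete dominance, the expected phenotypic ratio is 3:1.
Total ratio parts = 4. Expected numbers out of 243:
  full-colored: 243 × 3/4 = 182.25
  albino: 243 × 1/4 = 60.75
χ² = Σ (O − E)² / E
  full-colored: (180 − 182.25)² / 182.25 = 0.0278
  albino: (63 − 60.75)² / 60.75 = 0.0833
χ² = 0.0278 + 0.0833 = 0.1111 ≈ 0.111

0.111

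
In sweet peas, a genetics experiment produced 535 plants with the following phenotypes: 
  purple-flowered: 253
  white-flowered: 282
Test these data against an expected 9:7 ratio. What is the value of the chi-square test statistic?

17.454

Expected counts for N = 535 under a 9:7 ratio (total parts = 16):
  purple-flowered: 535 × 9/16 = 300.9375
  white-flowered: 535 × 7/16 = 234.0625
χ² = Σ (O − E)² / E
  purple-flowered: (253 − 300.9375)² / 300.9375 = 7.6362
  white-flowered: (282 − 234.0625)² / 234.0625 = 9.8179
χ² = 7.6362 + 9.8179 = 17.4541 ≈ 17.454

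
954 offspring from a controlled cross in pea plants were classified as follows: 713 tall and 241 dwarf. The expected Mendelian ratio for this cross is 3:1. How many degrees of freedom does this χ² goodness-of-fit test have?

1

A goodness-of-fit test with 2 phenotype classes has df = 2 − 1 = 1.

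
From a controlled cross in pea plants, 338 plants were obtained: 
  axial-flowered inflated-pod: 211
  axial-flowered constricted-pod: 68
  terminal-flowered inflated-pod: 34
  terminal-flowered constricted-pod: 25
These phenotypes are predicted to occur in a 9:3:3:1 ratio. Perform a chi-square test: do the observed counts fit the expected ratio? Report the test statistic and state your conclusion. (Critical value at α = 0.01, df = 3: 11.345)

Under the 9:3:3:1 hypothesis (Σ ratio = 16, N = 338):
  axial-flowered inflated-pod: 338 × 9/16 = 190.125
  axial-flowered constricted-pod: 338 × 3/16 = 63.375
  terminal-flowered inflated-pod: 338 × 3/16 = 63.375
  terminal-flowered constricted-pod: 338 × 1/16 = 21.125
χ² = Σ (O − E)² / E
  axial-flowered inflated-pod: (211 − 190.125)² / 190.125 = 2.2920
  axial-flowered constricted-pod: (68 − 63.375)² / 63.375 = 0.3375
  terminal-flowered inflated-pod: (34 − 63.375)² / 63.375 = 13.6156
  terminal-flowered constricted-pod: (25 − 21.125)² / 21.125 = 0.7108
χ² = 2.2920 + 0.3375 + 13.6156 + 0.7108 = 16.9559 ≈ 16.956
Degrees of freedom = 4 − 1 = 3; critical value at α = 0.01 is 11.345.
Since 16.956 > 11.345, we reject the null hypothesis — the data do not fit the 9:3:3:1 ratio.

16.956; not consistent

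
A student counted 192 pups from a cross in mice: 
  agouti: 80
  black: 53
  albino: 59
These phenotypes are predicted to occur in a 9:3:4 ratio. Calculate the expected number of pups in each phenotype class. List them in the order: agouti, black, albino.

Total ratio parts = 16. Expected numbers out of 192:
  agouti: 192 × 9/16 = 108
  black: 192 × 3/16 = 36
  albino: 192 × 4/16 = 48

108, 36, 48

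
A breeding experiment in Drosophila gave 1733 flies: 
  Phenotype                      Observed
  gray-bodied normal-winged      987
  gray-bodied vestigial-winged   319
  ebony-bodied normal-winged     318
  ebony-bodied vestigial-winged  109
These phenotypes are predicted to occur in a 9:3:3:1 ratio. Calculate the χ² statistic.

Under the 9:3:3:1 hypothesis (Σ ratio = 16, N = 1733):
  gray-bodied normal-winged: 1733 × 9/16 = 974.8125
  gray-bodied vestigial-winged: 1733 × 3/16 = 324.9375
  ebony-bodied normal-winged: 1733 × 3/16 = 324.9375
  ebony-bodied vestigial-winged: 1733 × 1/16 = 108.3125
χ² = Σ (O − E)² / E
  gray-bodied normal-winged: (987 − 974.8125)² / 974.8125 = 0.1524
  gray-bodied vestigial-winged: (319 − 324.9375)² / 324.9375 = 0.1085
  ebony-bodied normal-winged: (318 − 324.9375)² / 324.9375 = 0.1481
  ebony-bodied vestigial-winged: (109 − 108.3125)² / 108.3125 = 0.0044
χ² = 0.1524 + 0.1085 + 0.1481 + 0.0044 = 0.4134 ≈ 0.413

0.413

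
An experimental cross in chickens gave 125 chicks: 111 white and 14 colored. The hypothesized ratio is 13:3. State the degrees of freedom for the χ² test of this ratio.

1

A goodness-of-fit test with 2 phenotype classes has df = 2 − 1 = 1.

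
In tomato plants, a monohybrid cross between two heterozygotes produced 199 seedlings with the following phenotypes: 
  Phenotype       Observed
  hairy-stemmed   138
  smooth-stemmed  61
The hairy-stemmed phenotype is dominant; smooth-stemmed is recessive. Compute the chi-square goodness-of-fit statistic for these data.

For a monohybrid cross between heterozygotes with complete dominance, the expected phenotypic ratio is 3:1.
Under the 3:1 hypothesis (Σ ratio = 4, N = 199):
  hairy-stemmed: 199 × 3/4 = 149.25
  smooth-stemmed: 199 × 1/4 = 49.75
χ² = Σ (O − E)² / E
  hairy-stemmed: (138 − 149.25)² / 149.25 = 0.8480
  smooth-stemmed: (61 − 49.75)² / 49.75 = 2.5440
χ² = 0.8480 + 2.5440 = 3.392

3.392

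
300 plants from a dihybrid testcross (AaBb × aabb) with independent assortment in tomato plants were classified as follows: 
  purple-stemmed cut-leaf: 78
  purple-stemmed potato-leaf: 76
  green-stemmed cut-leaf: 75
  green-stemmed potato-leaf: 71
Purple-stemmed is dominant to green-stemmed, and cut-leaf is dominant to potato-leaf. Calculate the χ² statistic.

A dihybrid testcross with independent assortment gives a 1:1:1:1 ratio.
Under the 1:1:1:1 hypothesis (Σ ratio = 4, N = 300):
  purple-stemmed cut-leaf: 300 × 1/4 = 75
  purple-stemmed potato-leaf: 300 × 1/4 = 75
  green-stemmed cut-leaf: 300 × 1/4 = 75
  green-stemmed potato-leaf: 300 × 1/4 = 75
χ² = Σ (O − E)² / E
  purple-stemmed cut-leaf: (78 − 75)² / 75 = 0.1200
  purple-stemmed potato-leaf: (76 − 75)² / 75 = 0.0133
  green-stemmed cut-leaf: (75 − 75)² / 75 = 0.0000
  green-stemmed potato-leaf: (71 − 75)² / 75 = 0.2133
χ² = 0.1200 + 0.0133 + 0.0000 + 0.2133 = 0.3466 ≈ 0.347

0.347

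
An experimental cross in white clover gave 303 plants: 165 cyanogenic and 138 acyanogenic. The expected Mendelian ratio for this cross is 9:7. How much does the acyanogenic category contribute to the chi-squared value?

0.223

Total ratio parts = 16. Expected numbers out of 303:
  cyanogenic: 303 × 9/16 = 170.4375
  acyanogenic: 303 × 7/16 = 132.5625
Contribution of acyanogenic: (138 − 132.5625)² / 132.5625 = 0.2230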